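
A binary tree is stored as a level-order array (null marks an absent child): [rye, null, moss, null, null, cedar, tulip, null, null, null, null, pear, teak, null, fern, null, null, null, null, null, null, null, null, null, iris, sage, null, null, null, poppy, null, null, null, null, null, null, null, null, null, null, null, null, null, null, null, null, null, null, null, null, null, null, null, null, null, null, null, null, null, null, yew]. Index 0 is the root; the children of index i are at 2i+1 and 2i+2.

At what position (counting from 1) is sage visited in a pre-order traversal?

7

Pre-order visits the node, then its left subtree, then its right subtree.
Visit rye.
At rye: no left child.
At rye: go right to moss.
  Visit moss.
  At moss: go left to cedar.
    Visit cedar.
    At cedar: go left to pear.
      Visit pear.
      At pear: no left child.
      At pear: go right to iris.
        iris is a leaf — visit iris.
    At cedar: go right to teak.
      Visit teak.
      At teak: go left to sage.
        sage is a leaf — visit sage.
      At teak: no right child.
  At moss: go right to tulip.
    Visit tulip.
    At tulip: no left child.
    At tulip: go right to fern.
      Visit fern.
      At fern: go left to poppy.
        Visit poppy.
        At poppy: no left child.
        At poppy: go right to yew.
          yew is a leaf — visit yew.
      At fern: no right child.
Full pre-order sequence: rye, moss, cedar, pear, iris, teak, sage, tulip, fern, poppy, yew.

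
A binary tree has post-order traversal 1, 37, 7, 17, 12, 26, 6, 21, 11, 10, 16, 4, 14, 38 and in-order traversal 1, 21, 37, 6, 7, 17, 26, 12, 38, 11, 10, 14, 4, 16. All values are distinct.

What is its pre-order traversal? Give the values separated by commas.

38, 21, 1, 6, 37, 26, 17, 7, 12, 14, 10, 11, 4, 16

The last element of post-order is the root; it splits in-order into left and right subtrees.
Root 38: left subtree has 8 nodes {1, 21, 37, 6, 7, 17, 26, 12}, right has 5 {11, 10, 14, 4, 16}.
  Root 21: left subtree has 1 node {1}, right has 6 {37, 6, 7, 17, 26, 12}.
    Root 6: left subtree has 1 node {37}, right has 4 {7, 17, 26, 12}.
      Root 26: left subtree has 2 nodes {7, 17}, right has 1 {12}.
        Root 17: left subtree has 1 node {7}, right has 0 { }.
  Root 14: left subtree has 2 nodes {11, 10}, right has 2 {4, 16}.
    Root 10: left subtree has 1 node {11}, right has 0 { }.
    Root 4: left subtree has 0 nodes { }, right has 1 {16}.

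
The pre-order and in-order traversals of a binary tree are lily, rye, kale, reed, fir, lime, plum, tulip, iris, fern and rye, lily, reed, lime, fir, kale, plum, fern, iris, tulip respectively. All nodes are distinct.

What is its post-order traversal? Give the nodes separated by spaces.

The first element of pre-order is the root; it splits in-order into left and right subtrees.
Root lily: left subtree has 1 node {rye}, right has 8 {reed, lime, fir, kale, plum, fern, iris, tulip}.
  Root kale: left subtree has 3 nodes {reed, lime, fir}, right has 4 {plum, fern, iris, tulip}.
    Root reed: left subtree has 0 nodes { }, right has 2 {lime, fir}.
      Root fir: left subtree has 1 node {lime}, right has 0 { }.
    Root plum: left subtree has 0 nodes { }, right has 3 {fern, iris, tulip}.
      Root tulip: left subtree has 2 nodes {fern, iris}, right has 0 { }.
        Root iris: left subtree has 1 node {fern}, right has 0 { }.

rye lime fir reed fern iris tulip plum kale lily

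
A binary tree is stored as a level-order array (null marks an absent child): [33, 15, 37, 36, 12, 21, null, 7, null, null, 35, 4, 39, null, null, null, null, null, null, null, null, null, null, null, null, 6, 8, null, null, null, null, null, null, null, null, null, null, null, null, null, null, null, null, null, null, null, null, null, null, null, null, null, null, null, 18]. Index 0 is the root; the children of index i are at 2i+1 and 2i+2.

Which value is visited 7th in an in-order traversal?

In-order visits the left subtree, then the node, then the right subtree.
At 33: go left to 15.
  At 15: go left to 36.
    At 36: go left to 7.
      7 is a leaf — visit 7.
    Visit 36.
    At 36: no right child.
  Visit 15.
  At 15: go right to 12.
    At 12: no left child.
    Visit 12.
    At 12: go right to 35.
      35 is a leaf — visit 35.
Visit 33.
At 33: go right to 37.
  At 37: go left to 21.
    At 21: go left to 4.
      4 is a leaf — visit 4.
    Visit 21.
    At 21: go right to 39.
      At 39: go left to 6.
        6 is a leaf — visit 6.
      Visit 39.
      At 39: go right to 8.
        At 8: no left child.
        Visit 8.
        At 8: go right to 18.
          18 is a leaf — visit 18.
  Visit 37.
  At 37: no right child.
Full in-order sequence: 7, 36, 15, 12, 35, 33, 4, 21, 6, 39, 8, 18, 37.

4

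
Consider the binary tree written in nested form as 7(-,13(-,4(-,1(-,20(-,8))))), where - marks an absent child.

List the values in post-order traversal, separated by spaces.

8 20 1 4 13 7

Post-order visits the left subtree, then the right subtree, then the node.
At 7: no left child.
At 7: go right to 13.
  At 13: no left child.
  At 13: go right to 4.
    At 4: no left child.
    At 4: go right to 1.
      At 1: no left child.
      At 1: go right to 20.
        At 20: no left child.
        At 20: go right to 8.
          8 is a leaf — visit 8.
        Visit 20.
      Visit 1.
    Visit 4.
  Visit 13.
Visit 7.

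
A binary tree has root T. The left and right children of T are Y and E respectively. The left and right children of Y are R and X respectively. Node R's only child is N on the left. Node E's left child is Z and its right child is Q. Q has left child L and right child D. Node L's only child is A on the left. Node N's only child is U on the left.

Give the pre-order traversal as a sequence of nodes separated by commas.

Pre-order visits the node, then its left subtree, then its right subtree.
Visit T.
At T: go left to Y.
  Visit Y.
  At Y: go left to R.
    Visit R.
    At R: go left to N.
      Visit N.
      At N: go left to U.
        U is a leaf — visit U.
      At N: no right child.
    At R: no right child.
  At Y: go right to X.
    X is a leaf — visit X.
At T: go right to E.
  Visit E.
  At E: go left to Z.
    Z is a leaf — visit Z.
  At E: go right to Q.
    Visit Q.
    At Q: go left to L.
      Visit L.
      At L: go left to A.
        A is a leaf — visit A.
      At L: no right child.
    At Q: go right to D.
      D is a leaf — visit D.

T, Y, R, N, U, X, E, Z, Q, L, A, D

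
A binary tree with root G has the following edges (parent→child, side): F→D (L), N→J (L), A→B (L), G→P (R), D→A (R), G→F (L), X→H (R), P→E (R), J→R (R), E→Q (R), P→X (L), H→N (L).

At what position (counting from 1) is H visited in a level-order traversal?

8

Level-order visits nodes level by level from the root, left to right within each level.
Level 0: G
Level 1: F, P
Level 2: D, X, E
Level 3: A, H, Q
Level 4: B, N
Level 5: J
Level 6: R
Full level-order sequence: G, F, P, D, X, E, A, H, Q, B, N, J, R.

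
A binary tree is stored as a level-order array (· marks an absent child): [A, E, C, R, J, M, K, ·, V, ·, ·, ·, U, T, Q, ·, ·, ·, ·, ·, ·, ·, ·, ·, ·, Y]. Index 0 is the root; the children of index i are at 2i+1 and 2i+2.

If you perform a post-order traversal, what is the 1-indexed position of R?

2

Post-order visits the left subtree, then the right subtree, then the node.
At A: go left to E.
  At E: go left to R.
    At R: no left child.
    At R: go right to V.
      V is a leaf — visit V.
    Visit R.
  At E: go right to J.
    J is a leaf — visit J.
  Visit E.
At A: go right to C.
  At C: go left to M.
    At M: no left child.
    At M: go right to U.
      At U: go left to Y.
        Y is a leaf — visit Y.
      At U: no right child.
      Visit U.
    Visit M.
  At C: go right to K.
    At K: go left to T.
      T is a leaf — visit T.
    At K: go right to Q.
      Q is a leaf — visit Q.
    Visit K.
  Visit C.
Visit A.
Full post-order sequence: V, R, J, E, Y, U, M, T, Q, K, C, A.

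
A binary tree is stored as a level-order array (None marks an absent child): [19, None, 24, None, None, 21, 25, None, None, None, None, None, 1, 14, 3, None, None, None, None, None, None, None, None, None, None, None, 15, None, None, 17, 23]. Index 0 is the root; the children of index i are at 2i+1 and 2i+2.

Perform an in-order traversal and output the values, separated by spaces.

In-order visits the left subtree, then the node, then the right subtree.
At 19: no left child.
Visit 19.
At 19: go right to 24.
  At 24: go left to 21.
    At 21: no left child.
    Visit 21.
    At 21: go right to 1.
      At 1: no left child.
      Visit 1.
      At 1: go right to 15.
        15 is a leaf — visit 15.
  Visit 24.
  At 24: go right to 25.
    At 25: go left to 14.
      14 is a leaf — visit 14.
    Visit 25.
    At 25: go right to 3.
      At 3: go left to 17.
        17 is a leaf — visit 17.
      Visit 3.
      At 3: go right to 23.
        23 is a leaf — visit 23.

19 21 1 15 24 14 25 17 3 23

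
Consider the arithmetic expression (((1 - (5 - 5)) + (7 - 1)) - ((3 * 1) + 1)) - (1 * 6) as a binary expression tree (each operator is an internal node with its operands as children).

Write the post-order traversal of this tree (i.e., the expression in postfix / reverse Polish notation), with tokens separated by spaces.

1 5 5 - - 7 1 - + 3 1 * 1 + - 1 6 * -

Post-order on an expression tree gives postfix notation: for each operator, emit left operand, right operand, then the operator.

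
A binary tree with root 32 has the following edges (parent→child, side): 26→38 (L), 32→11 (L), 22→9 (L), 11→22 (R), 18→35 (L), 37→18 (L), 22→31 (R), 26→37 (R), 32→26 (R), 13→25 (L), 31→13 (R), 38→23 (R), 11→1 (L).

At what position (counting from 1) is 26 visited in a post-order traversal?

Post-order visits the left subtree, then the right subtree, then the node.
At 32: go left to 11.
  At 11: go left to 1.
    1 is a leaf — visit 1.
  At 11: go right to 22.
    At 22: go left to 9.
      9 is a leaf — visit 9.
    At 22: go right to 31.
      At 31: no left child.
      At 31: go right to 13.
        At 13: go left to 25.
          25 is a leaf — visit 25.
        At 13: no right child.
        Visit 13.
      Visit 31.
    Visit 22.
  Visit 11.
At 32: go right to 26.
  At 26: go left to 38.
    At 38: no left child.
    At 38: go right to 23.
      23 is a leaf — visit 23.
    Visit 38.
  At 26: go right to 37.
    At 37: go left to 18.
      At 18: go left to 35.
        35 is a leaf — visit 35.
      At 18: no right child.
      Visit 18.
    At 37: no right child.
    Visit 37.
  Visit 26.
Visit 32.
Full post-order sequence: 1, 9, 25, 13, 31, 22, 11, 23, 38, 35, 18, 37, 26, 32.

13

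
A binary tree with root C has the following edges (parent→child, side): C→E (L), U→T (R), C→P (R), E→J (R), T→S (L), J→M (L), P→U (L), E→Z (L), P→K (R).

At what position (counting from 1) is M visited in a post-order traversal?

2

Post-order visits the left subtree, then the right subtree, then the node.
At C: go left to E.
  At E: go left to Z.
    Z is a leaf — visit Z.
  At E: go right to J.
    At J: go left to M.
      M is a leaf — visit M.
    At J: no right child.
    Visit J.
  Visit E.
At C: go right to P.
  At P: go left to U.
    At U: no left child.
    At U: go right to T.
      At T: go left to S.
        S is a leaf — visit S.
      At T: no right child.
      Visit T.
    Visit U.
  At P: go right to K.
    K is a leaf — visit K.
  Visit P.
Visit C.
Full post-order sequence: Z, M, J, E, S, T, U, K, P, C.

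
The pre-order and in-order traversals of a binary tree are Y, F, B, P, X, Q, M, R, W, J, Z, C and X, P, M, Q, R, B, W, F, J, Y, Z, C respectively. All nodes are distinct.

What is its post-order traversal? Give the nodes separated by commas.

X, M, R, Q, P, W, B, J, F, C, Z, Y

The first element of pre-order is the root; it splits in-order into left and right subtrees.
Root Y: left subtree has 9 nodes {X, P, M, Q, R, B, W, F, J}, right has 2 {Z, C}.
  Root F: left subtree has 7 nodes {X, P, M, Q, R, B, W}, right has 1 {J}.
    Root B: left subtree has 5 nodes {X, P, M, Q, R}, right has 1 {W}.
      Root P: left subtree has 1 node {X}, right has 3 {M, Q, R}.
        Root Q: left subtree has 1 node {M}, right has 1 {R}.
  Root Z: left subtree has 0 nodes { }, right has 1 {C}.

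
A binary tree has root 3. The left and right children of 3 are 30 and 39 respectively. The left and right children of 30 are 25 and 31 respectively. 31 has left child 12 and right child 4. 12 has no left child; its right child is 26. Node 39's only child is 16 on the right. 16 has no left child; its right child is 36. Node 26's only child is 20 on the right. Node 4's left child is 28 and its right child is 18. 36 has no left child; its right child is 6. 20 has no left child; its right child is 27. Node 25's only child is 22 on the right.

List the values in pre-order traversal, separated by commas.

3, 30, 25, 22, 31, 12, 26, 20, 27, 4, 28, 18, 39, 16, 36, 6

Pre-order visits the node, then its left subtree, then its right subtree.
Visit 3.
At 3: go left to 30.
  Visit 30.
  At 30: go left to 25.
    Visit 25.
    At 25: no left child.
    At 25: go right to 22.
      22 is a leaf — visit 22.
  At 30: go right to 31.
    Visit 31.
    At 31: go left to 12.
      Visit 12.
      At 12: no left child.
      At 12: go right to 26.
        Visit 26.
        At 26: no left child.
        At 26: go right to 20.
          Visit 20.
          At 20: no left child.
          At 20: go right to 27.
            27 is a leaf — visit 27.
    At 31: go right to 4.
      Visit 4.
      At 4: go left to 28.
        28 is a leaf — visit 28.
      At 4: go right to 18.
        18 is a leaf — visit 18.
At 3: go right to 39.
  Visit 39.
  At 39: no left child.
  At 39: go right to 16.
    Visit 16.
    At 16: no left child.
    At 16: go right to 36.
      Visit 36.
      At 36: no left child.
      At 36: go right to 6.
        6 is a leaf — visit 6.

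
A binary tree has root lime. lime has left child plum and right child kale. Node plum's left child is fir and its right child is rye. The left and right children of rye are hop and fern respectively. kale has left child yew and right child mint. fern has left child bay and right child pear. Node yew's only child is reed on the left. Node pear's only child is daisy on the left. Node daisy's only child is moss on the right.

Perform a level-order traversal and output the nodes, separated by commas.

Level-order visits nodes level by level from the root, left to right within each level.
Level 0: lime
Level 1: plum, kale
Level 2: fir, rye, yew, mint
Level 3: hop, fern, reed
Level 4: bay, pear
Level 5: daisy
Level 6: moss

lime, plum, kale, fir, rye, yew, mint, hop, fern, reed, bay, pear, daisy, moss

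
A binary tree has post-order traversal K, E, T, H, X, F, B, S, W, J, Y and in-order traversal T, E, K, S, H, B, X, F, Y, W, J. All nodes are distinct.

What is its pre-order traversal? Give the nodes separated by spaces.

Y S T E K B H F X J W

The last element of post-order is the root; it splits in-order into left and right subtrees.
Root Y: left subtree has 8 nodes {T, E, K, S, H, B, X, F}, right has 2 {W, J}.
  Root S: left subtree has 3 nodes {T, E, K}, right has 4 {H, B, X, F}.
    Root T: left subtree has 0 nodes { }, right has 2 {E, K}.
      Root E: left subtree has 0 nodes { }, right has 1 {K}.
    Root B: left subtree has 1 node {H}, right has 2 {X, F}.
      Root F: left subtree has 1 node {X}, right has 0 { }.
  Root J: left subtree has 1 node {W}, right has 0 { }.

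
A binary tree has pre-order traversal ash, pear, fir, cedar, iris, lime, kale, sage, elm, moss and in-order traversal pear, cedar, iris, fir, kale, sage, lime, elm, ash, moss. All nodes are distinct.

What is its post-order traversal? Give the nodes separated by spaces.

iris cedar sage kale elm lime fir pear moss ash

The first element of pre-order is the root; it splits in-order into left and right subtrees.
Root ash: left subtree has 8 nodes {pear, cedar, iris, fir, kale, sage, lime, elm}, right has 1 {moss}.
  Root pear: left subtree has 0 nodes { }, right has 7 {cedar, iris, fir, kale, sage, lime, elm}.
    Root fir: left subtree has 2 nodes {cedar, iris}, right has 4 {kale, sage, lime, elm}.
      Root cedar: left subtree has 0 nodes { }, right has 1 {iris}.
      Root lime: left subtree has 2 nodes {kale, sage}, right has 1 {elm}.
        Root kale: left subtree has 0 nodes { }, right has 1 {sage}.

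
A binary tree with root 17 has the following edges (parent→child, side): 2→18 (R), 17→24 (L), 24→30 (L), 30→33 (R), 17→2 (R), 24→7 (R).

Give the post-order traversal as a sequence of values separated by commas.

Post-order visits the left subtree, then the right subtree, then the node.
At 17: go left to 24.
  At 24: go left to 30.
    At 30: no left child.
    At 30: go right to 33.
      33 is a leaf — visit 33.
    Visit 30.
  At 24: go right to 7.
    7 is a leaf — visit 7.
  Visit 24.
At 17: go right to 2.
  At 2: no left child.
  At 2: go right to 18.
    18 is a leaf — visit 18.
  Visit 2.
Visit 17.

33, 30, 7, 24, 18, 2, 17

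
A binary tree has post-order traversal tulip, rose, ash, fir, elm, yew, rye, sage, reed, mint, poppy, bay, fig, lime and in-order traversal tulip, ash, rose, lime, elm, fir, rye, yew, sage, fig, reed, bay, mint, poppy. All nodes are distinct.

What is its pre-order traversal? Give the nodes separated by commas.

The last element of post-order is the root; it splits in-order into left and right subtrees.
Root lime: left subtree has 3 nodes {tulip, ash, rose}, right has 10 {elm, fir, rye, yew, sage, fig, reed, bay, mint, poppy}.
  Root ash: left subtree has 1 node {tulip}, right has 1 {rose}.
  Root fig: left subtree has 5 nodes {elm, fir, rye, yew, sage}, right has 4 {reed, bay, mint, poppy}.
    Root sage: left subtree has 4 nodes {elm, fir, rye, yew}, right has 0 { }.
      Root rye: left subtree has 2 nodes {elm, fir}, right has 1 {yew}.
        Root elm: left subtree has 0 nodes { }, right has 1 {fir}.
    Root bay: left subtree has 1 node {reed}, right has 2 {mint, poppy}.
      Root poppy: left subtree has 1 node {mint}, right has 0 { }.

lime, ash, tulip, rose, fig, sage, rye, elm, fir, yew, bay, reed, poppy, mint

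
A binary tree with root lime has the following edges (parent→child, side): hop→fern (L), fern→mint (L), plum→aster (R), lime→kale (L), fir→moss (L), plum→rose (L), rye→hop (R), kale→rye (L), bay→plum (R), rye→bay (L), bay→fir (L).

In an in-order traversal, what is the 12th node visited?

In-order visits the left subtree, then the node, then the right subtree.
At lime: go left to kale.
  At kale: go left to rye.
    At rye: go left to bay.
      At bay: go left to fir.
        At fir: go left to moss.
          moss is a leaf — visit moss.
        Visit fir.
        At fir: no right child.
      Visit bay.
      At bay: go right to plum.
        At plum: go left to rose.
          rose is a leaf — visit rose.
        Visit plum.
        At plum: go right to aster.
          aster is a leaf — visit aster.
    Visit rye.
    At rye: go right to hop.
      At hop: go left to fern.
        At fern: go left to mint.
          mint is a leaf — visit mint.
        Visit fern.
        At fern: no right child.
      Visit hop.
      At hop: no right child.
  Visit kale.
  At kale: no right child.
Visit lime.
At lime: no right child.
Full in-order sequence: moss, fir, bay, rose, plum, aster, rye, mint, fern, hop, kale, lime.

lime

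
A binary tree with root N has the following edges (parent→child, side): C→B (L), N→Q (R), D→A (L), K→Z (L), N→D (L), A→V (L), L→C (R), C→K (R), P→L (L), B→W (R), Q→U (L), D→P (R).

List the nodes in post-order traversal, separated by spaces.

Post-order visits the left subtree, then the right subtree, then the node.
At N: go left to D.
  At D: go left to A.
    At A: go left to V.
      V is a leaf — visit V.
    At A: no right child.
    Visit A.
  At D: go right to P.
    At P: go left to L.
      At L: no left child.
      At L: go right to C.
        At C: go left to B.
          At B: no left child.
          At B: go right to W.
            W is a leaf — visit W.
          Visit B.
        At C: go right to K.
          At K: go left to Z.
            Z is a leaf — visit Z.
          At K: no right child.
          Visit K.
        Visit C.
      Visit L.
    At P: no right child.
    Visit P.
  Visit D.
At N: go right to Q.
  At Q: go left to U.
    U is a leaf — visit U.
  At Q: no right child.
  Visit Q.
Visit N.

V A W B Z K C L P D U Q N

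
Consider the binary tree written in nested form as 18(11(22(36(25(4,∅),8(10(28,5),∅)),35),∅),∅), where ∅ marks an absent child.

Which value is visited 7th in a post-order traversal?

Post-order visits the left subtree, then the right subtree, then the node.
At 18: go left to 11.
  At 11: go left to 22.
    At 22: go left to 36.
      At 36: go left to 25.
        At 25: go left to 4.
          4 is a leaf — visit 4.
        At 25: no right child.
        Visit 25.
      At 36: go right to 8.
        At 8: go left to 10.
          At 10: go left to 28.
            28 is a leaf — visit 28.
          At 10: go right to 5.
            5 is a leaf — visit 5.
          Visit 10.
        At 8: no right child.
        Visit 8.
      Visit 36.
    At 22: go right to 35.
      35 is a leaf — visit 35.
    Visit 22.
  At 11: no right child.
  Visit 11.
At 18: no right child.
Visit 18.
Full post-order sequence: 4, 25, 28, 5, 10, 8, 36, 35, 22, 11, 18.

36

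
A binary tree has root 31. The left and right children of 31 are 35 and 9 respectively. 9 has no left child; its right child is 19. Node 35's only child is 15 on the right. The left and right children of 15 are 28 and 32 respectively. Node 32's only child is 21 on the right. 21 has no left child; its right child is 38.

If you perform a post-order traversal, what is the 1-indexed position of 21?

3

Post-order visits the left subtree, then the right subtree, then the node.
At 31: go left to 35.
  At 35: no left child.
  At 35: go right to 15.
    At 15: go left to 28.
      28 is a leaf — visit 28.
    At 15: go right to 32.
      At 32: no left child.
      At 32: go right to 21.
        At 21: no left child.
        At 21: go right to 38.
          38 is a leaf — visit 38.
        Visit 21.
      Visit 32.
    Visit 15.
  Visit 35.
At 31: go right to 9.
  At 9: no left child.
  At 9: go right to 19.
    19 is a leaf — visit 19.
  Visit 9.
Visit 31.
Full post-order sequence: 28, 38, 21, 32, 15, 35, 19, 9, 31.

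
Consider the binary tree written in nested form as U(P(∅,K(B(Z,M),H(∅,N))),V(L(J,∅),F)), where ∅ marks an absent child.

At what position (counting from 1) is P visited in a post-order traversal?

7

Post-order visits the left subtree, then the right subtree, then the node.
At U: go left to P.
  At P: no left child.
  At P: go right to K.
    At K: go left to B.
      At B: go left to Z.
        Z is a leaf — visit Z.
      At B: go right to M.
        M is a leaf — visit M.
      Visit B.
    At K: go right to H.
      At H: no left child.
      At H: go right to N.
        N is a leaf — visit N.
      Visit H.
    Visit K.
  Visit P.
At U: go right to V.
  At V: go left to L.
    At L: go left to J.
      J is a leaf — visit J.
    At L: no right child.
    Visit L.
  At V: go right to F.
    F is a leaf — visit F.
  Visit V.
Visit U.
Full post-order sequence: Z, M, B, N, H, K, P, J, L, F, V, U.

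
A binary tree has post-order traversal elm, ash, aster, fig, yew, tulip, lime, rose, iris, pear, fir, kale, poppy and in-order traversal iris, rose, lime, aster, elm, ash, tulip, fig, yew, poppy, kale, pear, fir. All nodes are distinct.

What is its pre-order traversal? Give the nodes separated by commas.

poppy, iris, rose, lime, tulip, aster, ash, elm, yew, fig, kale, fir, pear

The last element of post-order is the root; it splits in-order into left and right subtrees.
Root poppy: left subtree has 9 nodes {iris, rose, lime, aster, elm, ash, tulip, fig, yew}, right has 3 {kale, pear, fir}.
  Root iris: left subtree has 0 nodes { }, right has 8 {rose, lime, aster, elm, ash, tulip, fig, yew}.
    Root rose: left subtree has 0 nodes { }, right has 7 {lime, aster, elm, ash, tulip, fig, yew}.
      Root lime: left subtree has 0 nodes { }, right has 6 {aster, elm, ash, tulip, fig, yew}.
        Root tulip: left subtree has 3 nodes {aster, elm, ash}, right has 2 {fig, yew}.
          Root aster: left subtree has 0 nodes { }, right has 2 {elm, ash}.
            Root ash: left subtree has 1 node {elm}, right has 0 { }.
          Root yew: left subtree has 1 node {fig}, right has 0 { }.
  Root kale: left subtree has 0 nodes { }, right has 2 {pear, fir}.
    Root fir: left subtree has 1 node {pear}, right has 0 { }.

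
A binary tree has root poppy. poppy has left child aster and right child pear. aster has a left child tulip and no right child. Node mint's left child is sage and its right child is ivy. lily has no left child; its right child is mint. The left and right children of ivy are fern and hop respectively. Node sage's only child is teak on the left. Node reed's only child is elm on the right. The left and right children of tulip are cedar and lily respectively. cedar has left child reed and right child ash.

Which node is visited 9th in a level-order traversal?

Level-order visits nodes level by level from the root, left to right within each level.
Level 0: poppy
Level 1: aster, pear
Level 2: tulip
Level 3: cedar, lily
Level 4: reed, ash, mint
Level 5: elm, sage, ivy
Level 6: teak, fern, hop
Full level-order sequence: poppy, aster, pear, tulip, cedar, lily, reed, ash, mint, elm, sage, ivy, teak, fern, hop.

mint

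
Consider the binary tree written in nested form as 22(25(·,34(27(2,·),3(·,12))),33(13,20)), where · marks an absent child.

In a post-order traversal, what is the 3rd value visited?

Post-order visits the left subtree, then the right subtree, then the node.
At 22: go left to 25.
  At 25: no left child.
  At 25: go right to 34.
    At 34: go left to 27.
      At 27: go left to 2.
        2 is a leaf — visit 2.
      At 27: no right child.
      Visit 27.
    At 34: go right to 3.
      At 3: no left child.
      At 3: go right to 12.
        12 is a leaf — visit 12.
      Visit 3.
    Visit 34.
  Visit 25.
At 22: go right to 33.
  At 33: go left to 13.
    13 is a leaf — visit 13.
  At 33: go right to 20.
    20 is a leaf — visit 20.
  Visit 33.
Visit 22.
Full post-order sequence: 2, 27, 12, 3, 34, 25, 13, 20, 33, 22.

12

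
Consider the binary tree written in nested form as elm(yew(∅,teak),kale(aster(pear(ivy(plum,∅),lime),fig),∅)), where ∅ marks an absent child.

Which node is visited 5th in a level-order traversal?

aster

Level-order visits nodes level by level from the root, left to right within each level.
Level 0: elm
Level 1: yew, kale
Level 2: teak, aster
Level 3: pear, fig
Level 4: ivy, lime
Level 5: plum
Full level-order sequence: elm, yew, kale, teak, aster, pear, fig, ivy, lime, plum.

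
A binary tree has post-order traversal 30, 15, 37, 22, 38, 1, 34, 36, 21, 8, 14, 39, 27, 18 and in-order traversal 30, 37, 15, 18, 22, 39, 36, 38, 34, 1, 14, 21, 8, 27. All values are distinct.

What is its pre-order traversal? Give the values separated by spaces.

18 37 30 15 27 39 22 14 36 34 38 1 8 21

The last element of post-order is the root; it splits in-order into left and right subtrees.
Root 18: left subtree has 3 nodes {30, 37, 15}, right has 10 {22, 39, 36, 38, 34, 1, 14, 21, 8, 27}.
  Root 37: left subtree has 1 node {30}, right has 1 {15}.
  Root 27: left subtree has 9 nodes {22, 39, 36, 38, 34, 1, 14, 21, 8}, right has 0 { }.
    Root 39: left subtree has 1 node {22}, right has 7 {36, 38, 34, 1, 14, 21, 8}.
      Root 14: left subtree has 4 nodes {36, 38, 34, 1}, right has 2 {21, 8}.
        Root 36: left subtree has 0 nodes { }, right has 3 {38, 34, 1}.
          Root 34: left subtree has 1 node {38}, right has 1 {1}.
        Root 8: left subtree has 1 node {21}, right has 0 { }.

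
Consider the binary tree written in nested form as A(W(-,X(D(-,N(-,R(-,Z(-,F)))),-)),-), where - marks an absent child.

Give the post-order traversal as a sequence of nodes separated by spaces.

Post-order visits the left subtree, then the right subtree, then the node.
At A: go left to W.
  At W: no left child.
  At W: go right to X.
    At X: go left to D.
      At D: no left child.
      At D: go right to N.
        At N: no left child.
        At N: go right to R.
          At R: no left child.
          At R: go right to Z.
            At Z: no left child.
            At Z: go right to F.
              F is a leaf — visit F.
            Visit Z.
          Visit R.
        Visit N.
      Visit D.
    At X: no right child.
    Visit X.
  Visit W.
At A: no right child.
Visit A.

F Z R N D X W A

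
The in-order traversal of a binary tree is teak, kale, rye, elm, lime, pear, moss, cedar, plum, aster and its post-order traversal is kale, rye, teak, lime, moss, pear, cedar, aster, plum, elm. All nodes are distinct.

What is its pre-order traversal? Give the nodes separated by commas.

The last element of post-order is the root; it splits in-order into left and right subtrees.
Root elm: left subtree has 3 nodes {teak, kale, rye}, right has 6 {lime, pear, moss, cedar, plum, aster}.
  Root teak: left subtree has 0 nodes { }, right has 2 {kale, rye}.
    Root rye: left subtree has 1 node {kale}, right has 0 { }.
  Root plum: left subtree has 4 nodes {lime, pear, moss, cedar}, right has 1 {aster}.
    Root cedar: left subtree has 3 nodes {lime, pear, moss}, right has 0 { }.
      Root pear: left subtree has 1 node {lime}, right has 1 {moss}.

elm, teak, rye, kale, plum, cedar, pear, lime, moss, aster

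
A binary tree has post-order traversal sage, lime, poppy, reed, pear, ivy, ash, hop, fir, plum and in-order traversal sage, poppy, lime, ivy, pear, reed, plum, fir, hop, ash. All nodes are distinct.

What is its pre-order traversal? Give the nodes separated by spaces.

The last element of post-order is the root; it splits in-order into left and right subtrees.
Root plum: left subtree has 6 nodes {sage, poppy, lime, ivy, pear, reed}, right has 3 {fir, hop, ash}.
  Root ivy: left subtree has 3 nodes {sage, poppy, lime}, right has 2 {pear, reed}.
    Root poppy: left subtree has 1 node {sage}, right has 1 {lime}.
    Root pear: left subtree has 0 nodes { }, right has 1 {reed}.
  Root fir: left subtree has 0 nodes { }, right has 2 {hop, ash}.
    Root hop: left subtree has 0 nodes { }, right has 1 {ash}.

plum ivy poppy sage lime pear reed fir hop ash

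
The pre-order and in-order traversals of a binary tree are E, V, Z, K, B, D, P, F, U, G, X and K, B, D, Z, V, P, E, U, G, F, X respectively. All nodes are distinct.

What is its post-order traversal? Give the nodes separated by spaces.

D B K Z P V G U X F E

The first element of pre-order is the root; it splits in-order into left and right subtrees.
Root E: left subtree has 6 nodes {K, B, D, Z, V, P}, right has 4 {U, G, F, X}.
  Root V: left subtree has 4 nodes {K, B, D, Z}, right has 1 {P}.
    Root Z: left subtree has 3 nodes {K, B, D}, right has 0 { }.
      Root K: left subtree has 0 nodes { }, right has 2 {B, D}.
        Root B: left subtree has 0 nodes { }, right has 1 {D}.
  Root F: left subtree has 2 nodes {U, G}, right has 1 {X}.
    Root U: left subtree has 0 nodes { }, right has 1 {G}.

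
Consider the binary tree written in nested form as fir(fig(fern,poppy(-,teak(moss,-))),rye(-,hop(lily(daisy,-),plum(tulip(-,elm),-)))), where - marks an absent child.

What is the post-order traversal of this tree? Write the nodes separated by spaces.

fern moss teak poppy fig daisy lily elm tulip plum hop rye fir

Post-order visits the left subtree, then the right subtree, then the node.
At fir: go left to fig.
  At fig: go left to fern.
    fern is a leaf — visit fern.
  At fig: go right to poppy.
    At poppy: no left child.
    At poppy: go right to teak.
      At teak: go left to moss.
        moss is a leaf — visit moss.
      At teak: no right child.
      Visit teak.
    Visit poppy.
  Visit fig.
At fir: go right to rye.
  At rye: no left child.
  At rye: go right to hop.
    At hop: go left to lily.
      At lily: go left to daisy.
        daisy is a leaf — visit daisy.
      At lily: no right child.
      Visit lily.
    At hop: go right to plum.
      At plum: go left to tulip.
        At tulip: no left child.
        At tulip: go right to elm.
          elm is a leaf — visit elm.
        Visit tulip.
      At plum: no right child.
      Visit plum.
    Visit hop.
  Visit rye.
Visit fir.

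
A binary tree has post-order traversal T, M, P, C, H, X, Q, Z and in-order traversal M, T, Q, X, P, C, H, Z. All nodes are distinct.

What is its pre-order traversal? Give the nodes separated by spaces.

The last element of post-order is the root; it splits in-order into left and right subtrees.
Root Z: left subtree has 7 nodes {M, T, Q, X, P, C, H}, right has 0 { }.
  Root Q: left subtree has 2 nodes {M, T}, right has 4 {X, P, C, H}.
    Root M: left subtree has 0 nodes { }, right has 1 {T}.
    Root X: left subtree has 0 nodes { }, right has 3 {P, C, H}.
      Root H: left subtree has 2 nodes {P, C}, right has 0 { }.
        Root C: left subtree has 1 node {P}, right has 0 { }.

Z Q M T X H C P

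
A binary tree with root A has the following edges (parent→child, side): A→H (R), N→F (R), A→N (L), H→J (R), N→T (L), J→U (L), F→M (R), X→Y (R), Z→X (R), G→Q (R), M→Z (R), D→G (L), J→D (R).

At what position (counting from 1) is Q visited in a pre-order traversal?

14

Pre-order visits the node, then its left subtree, then its right subtree.
Visit A.
At A: go left to N.
  Visit N.
  At N: go left to T.
    T is a leaf — visit T.
  At N: go right to F.
    Visit F.
    At F: no left child.
    At F: go right to M.
      Visit M.
      At M: no left child.
      At M: go right to Z.
        Visit Z.
        At Z: no left child.
        At Z: go right to X.
          Visit X.
          At X: no left child.
          At X: go right to Y.
            Y is a leaf — visit Y.
At A: go right to H.
  Visit H.
  At H: no left child.
  At H: go right to J.
    Visit J.
    At J: go left to U.
      U is a leaf — visit U.
    At J: go right to D.
      Visit D.
      At D: go left to G.
        Visit G.
        At G: no left child.
        At G: go right to Q.
          Q is a leaf — visit Q.
      At D: no right child.
Full pre-order sequence: A, N, T, F, M, Z, X, Y, H, J, U, D, G, Q.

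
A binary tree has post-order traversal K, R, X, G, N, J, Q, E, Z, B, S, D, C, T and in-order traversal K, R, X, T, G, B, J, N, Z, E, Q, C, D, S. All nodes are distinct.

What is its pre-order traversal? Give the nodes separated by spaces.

The last element of post-order is the root; it splits in-order into left and right subtrees.
Root T: left subtree has 3 nodes {K, R, X}, right has 10 {G, B, J, N, Z, E, Q, C, D, S}.
  Root X: left subtree has 2 nodes {K, R}, right has 0 { }.
    Root R: left subtree has 1 node {K}, right has 0 { }.
  Root C: left subtree has 7 nodes {G, B, J, N, Z, E, Q}, right has 2 {D, S}.
    Root B: left subtree has 1 node {G}, right has 5 {J, N, Z, E, Q}.
      Root Z: left subtree has 2 nodes {J, N}, right has 2 {E, Q}.
        Root J: left subtree has 0 nodes { }, right has 1 {N}.
        Root E: left subtree has 0 nodes { }, right has 1 {Q}.
    Root D: left subtree has 0 nodes { }, right has 1 {S}.

T X R K C B G Z J N E Q D S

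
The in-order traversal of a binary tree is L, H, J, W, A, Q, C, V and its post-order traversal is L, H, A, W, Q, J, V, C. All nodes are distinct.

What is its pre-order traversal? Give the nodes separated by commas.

C, J, H, L, Q, W, A, V

The last element of post-order is the root; it splits in-order into left and right subtrees.
Root C: left subtree has 6 nodes {L, H, J, W, A, Q}, right has 1 {V}.
  Root J: left subtree has 2 nodes {L, H}, right has 3 {W, A, Q}.
    Root H: left subtree has 1 node {L}, right has 0 { }.
    Root Q: left subtree has 2 nodes {W, A}, right has 0 { }.
      Root W: left subtree has 0 nodes { }, right has 1 {A}.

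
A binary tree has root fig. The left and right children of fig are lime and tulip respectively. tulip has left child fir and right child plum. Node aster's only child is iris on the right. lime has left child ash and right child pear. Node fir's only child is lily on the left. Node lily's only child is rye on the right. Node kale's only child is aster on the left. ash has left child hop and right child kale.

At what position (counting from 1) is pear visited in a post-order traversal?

Post-order visits the left subtree, then the right subtree, then the node.
At fig: go left to lime.
  At lime: go left to ash.
    At ash: go left to hop.
      hop is a leaf — visit hop.
    At ash: go right to kale.
      At kale: go left to aster.
        At aster: no left child.
        At aster: go right to iris.
          iris is a leaf — visit iris.
        Visit aster.
      At kale: no right child.
      Visit kale.
    Visit ash.
  At lime: go right to pear.
    pear is a leaf — visit pear.
  Visit lime.
At fig: go right to tulip.
  At tulip: go left to fir.
    At fir: go left to lily.
      At lily: no left child.
      At lily: go right to rye.
        rye is a leaf — visit rye.
      Visit lily.
    At fir: no right child.
    Visit fir.
  At tulip: go right to plum.
    plum is a leaf — visit plum.
  Visit tulip.
Visit fig.
Full post-order sequence: hop, iris, aster, kale, ash, pear, lime, rye, lily, fir, plum, tulip, fig.

6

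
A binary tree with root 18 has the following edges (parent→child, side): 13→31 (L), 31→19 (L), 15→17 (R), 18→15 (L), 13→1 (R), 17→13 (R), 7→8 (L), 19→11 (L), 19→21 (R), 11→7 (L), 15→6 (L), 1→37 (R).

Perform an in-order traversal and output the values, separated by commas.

In-order visits the left subtree, then the node, then the right subtree.
At 18: go left to 15.
  At 15: go left to 6.
    6 is a leaf — visit 6.
  Visit 15.
  At 15: go right to 17.
    At 17: no left child.
    Visit 17.
    At 17: go right to 13.
      At 13: go left to 31.
        At 31: go left to 19.
          At 19: go left to 11.
            At 11: go left to 7.
              At 7: go left to 8.
                8 is a leaf — visit 8.
              Visit 7.
              At 7: no right child.
            Visit 11.
            At 11: no right child.
          Visit 19.
          At 19: go right to 21.
            21 is a leaf — visit 21.
        Visit 31.
        At 31: no right child.
      Visit 13.
      At 13: go right to 1.
        At 1: no left child.
        Visit 1.
        At 1: go right to 37.
          37 is a leaf — visit 37.
Visit 18.
At 18: no right child.

6, 15, 17, 8, 7, 11, 19, 21, 31, 13, 1, 37, 18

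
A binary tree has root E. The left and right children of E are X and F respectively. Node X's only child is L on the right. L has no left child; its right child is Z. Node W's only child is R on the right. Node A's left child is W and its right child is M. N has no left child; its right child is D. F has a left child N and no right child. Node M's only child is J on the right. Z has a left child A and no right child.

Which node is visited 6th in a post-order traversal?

Post-order visits the left subtree, then the right subtree, then the node.
At E: go left to X.
  At X: no left child.
  At X: go right to L.
    At L: no left child.
    At L: go right to Z.
      At Z: go left to A.
        At A: go left to W.
          At W: no left child.
          At W: go right to R.
            R is a leaf — visit R.
          Visit W.
        At A: go right to M.
          At M: no left child.
          At M: go right to J.
            J is a leaf — visit J.
          Visit M.
        Visit A.
      At Z: no right child.
      Visit Z.
    Visit L.
  Visit X.
At E: go right to F.
  At F: go left to N.
    At N: no left child.
    At N: go right to D.
      D is a leaf — visit D.
    Visit N.
  At F: no right child.
  Visit F.
Visit E.
Full post-order sequence: R, W, J, M, A, Z, L, X, D, N, F, E.

Z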